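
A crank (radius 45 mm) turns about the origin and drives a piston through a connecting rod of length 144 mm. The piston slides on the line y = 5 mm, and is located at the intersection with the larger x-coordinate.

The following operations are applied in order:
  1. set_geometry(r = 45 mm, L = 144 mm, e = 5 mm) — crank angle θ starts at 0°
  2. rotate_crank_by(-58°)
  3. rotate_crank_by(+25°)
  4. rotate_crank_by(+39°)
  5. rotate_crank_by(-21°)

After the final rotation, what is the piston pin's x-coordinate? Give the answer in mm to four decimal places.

set_geometry: r = 45 mm, L = 144 mm, e = 5 mm; θ ← 0°
rotate_crank_by(-58°): θ ← 0° -58° = -58°
rotate_crank_by(+25°): θ ← -58° +25° = -33°
rotate_crank_by(+39°): θ ← -33° +39° = 6°
rotate_crank_by(-21°): θ ← 6° -21° = -15°
crank pin P = (r cos θ, r sin θ) = (43.466662, -11.646857)
h = r sin θ − e = -11.646857 − 5 = -16.646857
x = r cos θ + √(L² − h²) = 43.466662 + √(20736.0 − 277.1178) = 43.466662 + 143.034549 = 186.501211

186.5012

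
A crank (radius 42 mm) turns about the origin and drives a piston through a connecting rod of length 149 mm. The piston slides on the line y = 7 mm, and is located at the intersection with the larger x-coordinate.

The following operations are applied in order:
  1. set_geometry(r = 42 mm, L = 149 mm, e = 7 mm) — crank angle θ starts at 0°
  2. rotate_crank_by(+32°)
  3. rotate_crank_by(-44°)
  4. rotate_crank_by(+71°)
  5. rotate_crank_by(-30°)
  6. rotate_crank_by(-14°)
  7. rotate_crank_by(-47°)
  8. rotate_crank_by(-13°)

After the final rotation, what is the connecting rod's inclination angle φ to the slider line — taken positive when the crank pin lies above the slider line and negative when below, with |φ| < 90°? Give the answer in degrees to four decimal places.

-14.2586

set_geometry: r = 42 mm, L = 149 mm, e = 7 mm; θ ← 0°
rotate_crank_by(+32°): θ ← 0° +32° = 32°
rotate_crank_by(-44°): θ ← 32° -44° = -12°
rotate_crank_by(+71°): θ ← -12° +71° = 59°
rotate_crank_by(-30°): θ ← 59° -30° = 29°
rotate_crank_by(-14°): θ ← 29° -14° = 15°
rotate_crank_by(-47°): θ ← 15° -47° = -32°
rotate_crank_by(-13°): θ ← -32° -13° = -45°
crank pin P = (r cos θ, r sin θ) = (29.698485, -29.698485)
h = r sin θ − e = -29.698485 − 7 = -36.698485
sin φ = h / L = -36.698485 / 149 = -0.24629856
φ = arcsin(-0.24629856) = -14.258587°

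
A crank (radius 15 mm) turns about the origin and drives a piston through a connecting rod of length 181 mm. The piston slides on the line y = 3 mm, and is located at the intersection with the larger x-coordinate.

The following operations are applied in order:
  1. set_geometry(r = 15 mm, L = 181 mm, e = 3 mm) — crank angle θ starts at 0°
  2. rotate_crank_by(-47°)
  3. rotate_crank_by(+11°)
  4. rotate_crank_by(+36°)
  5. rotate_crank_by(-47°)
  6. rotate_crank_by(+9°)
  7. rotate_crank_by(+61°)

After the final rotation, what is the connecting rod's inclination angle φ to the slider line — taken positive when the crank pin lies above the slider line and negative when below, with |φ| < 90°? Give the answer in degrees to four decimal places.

set_geometry: r = 15 mm, L = 181 mm, e = 3 mm; θ ← 0°
rotate_crank_by(-47°): θ ← 0° -47° = -47°
rotate_crank_by(+11°): θ ← -47° +11° = -36°
rotate_crank_by(+36°): θ ← -36° +36° = 0°
rotate_crank_by(-47°): θ ← 0° -47° = -47°
rotate_crank_by(+9°): θ ← -47° +9° = -38°
rotate_crank_by(+61°): θ ← -38° +61° = 23°
crank pin P = (r cos θ, r sin θ) = (13.807573, 5.860967)
h = r sin θ − e = 5.860967 − 3 = 2.860967
sin φ = h / L = 2.860967 / 181 = 0.01580645
φ = arcsin(0.01580645) = 0.905680°

0.9057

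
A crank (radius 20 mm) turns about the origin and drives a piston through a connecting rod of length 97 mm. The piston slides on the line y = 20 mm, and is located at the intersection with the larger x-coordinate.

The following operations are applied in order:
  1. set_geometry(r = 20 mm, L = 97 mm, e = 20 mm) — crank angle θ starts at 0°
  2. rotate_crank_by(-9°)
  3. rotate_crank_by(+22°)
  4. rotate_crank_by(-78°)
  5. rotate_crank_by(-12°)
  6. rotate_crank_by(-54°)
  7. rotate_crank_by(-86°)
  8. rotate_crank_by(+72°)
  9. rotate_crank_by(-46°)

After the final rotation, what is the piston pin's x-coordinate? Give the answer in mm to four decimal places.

set_geometry: r = 20 mm, L = 97 mm, e = 20 mm; θ ← 0°
rotate_crank_by(-9°): θ ← 0° -9° = -9°
rotate_crank_by(+22°): θ ← -9° +22° = 13°
rotate_crank_by(-78°): θ ← 13° -78° = -65°
rotate_crank_by(-12°): θ ← -65° -12° = -77°
rotate_crank_by(-54°): θ ← -77° -54° = -131°
rotate_crank_by(-86°): θ ← -131° -86° = -217°
rotate_crank_by(+72°): θ ← -217° +72° = -145°
rotate_crank_by(-46°): θ ← -145° -46° = -191°
crank pin P = (r cos θ, r sin θ) = (-19.632544, 3.816180)
h = r sin θ − e = 3.816180 − 20 = -16.183820
x = r cos θ + √(L² − h²) = -19.632544 + √(9409.0 − 261.9160) = -19.632544 + 95.640389 = 76.007845

76.0078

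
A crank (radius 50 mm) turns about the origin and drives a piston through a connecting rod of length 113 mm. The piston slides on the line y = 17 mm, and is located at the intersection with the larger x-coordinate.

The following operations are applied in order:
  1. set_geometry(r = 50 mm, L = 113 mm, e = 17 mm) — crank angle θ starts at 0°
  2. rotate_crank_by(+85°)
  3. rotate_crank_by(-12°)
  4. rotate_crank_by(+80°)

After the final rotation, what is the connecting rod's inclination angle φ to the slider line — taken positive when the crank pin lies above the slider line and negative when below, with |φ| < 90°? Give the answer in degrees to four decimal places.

set_geometry: r = 50 mm, L = 113 mm, e = 17 mm; θ ← 0°
rotate_crank_by(+85°): θ ← 0° +85° = 85°
rotate_crank_by(-12°): θ ← 85° -12° = 73°
rotate_crank_by(+80°): θ ← 73° +80° = 153°
crank pin P = (r cos θ, r sin θ) = (-44.550326, 22.699525)
h = r sin θ − e = 22.699525 − 17 = 5.699525
sin φ = h / L = 5.699525 / 113 = 0.05043827
φ = arcsin(0.05043827) = 2.891127°

2.8911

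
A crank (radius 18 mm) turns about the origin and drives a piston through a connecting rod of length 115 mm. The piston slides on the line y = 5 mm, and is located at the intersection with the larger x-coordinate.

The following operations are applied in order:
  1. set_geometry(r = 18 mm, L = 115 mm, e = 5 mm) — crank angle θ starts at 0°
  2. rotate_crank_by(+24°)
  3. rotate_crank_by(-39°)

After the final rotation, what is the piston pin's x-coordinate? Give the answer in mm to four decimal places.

set_geometry: r = 18 mm, L = 115 mm, e = 5 mm; θ ← 0°
rotate_crank_by(+24°): θ ← 0° +24° = 24°
rotate_crank_by(-39°): θ ← 24° -39° = -15°
crank pin P = (r cos θ, r sin θ) = (17.386665, -4.658743)
h = r sin θ − e = -4.658743 − 5 = -9.658743
x = r cos θ + √(L² − h²) = 17.386665 + √(13225.0 − 93.2913) = 17.386665 + 114.593668 = 131.980333

131.9803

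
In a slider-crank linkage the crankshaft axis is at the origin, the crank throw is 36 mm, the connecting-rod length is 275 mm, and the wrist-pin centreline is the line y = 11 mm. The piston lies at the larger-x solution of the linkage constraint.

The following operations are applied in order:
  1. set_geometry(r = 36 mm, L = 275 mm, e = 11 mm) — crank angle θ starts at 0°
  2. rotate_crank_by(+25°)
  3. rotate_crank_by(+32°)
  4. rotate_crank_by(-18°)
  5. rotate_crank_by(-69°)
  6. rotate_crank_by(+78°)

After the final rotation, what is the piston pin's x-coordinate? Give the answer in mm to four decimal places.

298.6371

set_geometry: r = 36 mm, L = 275 mm, e = 11 mm; θ ← 0°
rotate_crank_by(+25°): θ ← 0° +25° = 25°
rotate_crank_by(+32°): θ ← 25° +32° = 57°
rotate_crank_by(-18°): θ ← 57° -18° = 39°
rotate_crank_by(-69°): θ ← 39° -69° = -30°
rotate_crank_by(+78°): θ ← -30° +78° = 48°
crank pin P = (r cos θ, r sin θ) = (24.088702, 26.753214)
h = r sin θ − e = 26.753214 − 11 = 15.753214
x = r cos θ + √(L² − h²) = 24.088702 + √(75625.0 − 248.1637) = 24.088702 + 274.548422 = 298.637124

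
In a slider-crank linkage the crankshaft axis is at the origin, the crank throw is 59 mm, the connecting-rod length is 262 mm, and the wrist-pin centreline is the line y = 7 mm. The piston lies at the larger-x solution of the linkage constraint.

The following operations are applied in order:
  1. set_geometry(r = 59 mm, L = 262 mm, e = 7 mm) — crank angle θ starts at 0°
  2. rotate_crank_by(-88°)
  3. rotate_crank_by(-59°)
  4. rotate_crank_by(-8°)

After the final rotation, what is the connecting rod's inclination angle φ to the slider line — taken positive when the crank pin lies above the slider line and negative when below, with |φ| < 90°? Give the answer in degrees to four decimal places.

set_geometry: r = 59 mm, L = 262 mm, e = 7 mm; θ ← 0°
rotate_crank_by(-88°): θ ← 0° -88° = -88°
rotate_crank_by(-59°): θ ← -88° -59° = -147°
rotate_crank_by(-8°): θ ← -147° -8° = -155°
crank pin P = (r cos θ, r sin θ) = (-53.472159, -24.934477)
h = r sin θ − e = -24.934477 − 7 = -31.934477
sin φ = h / L = -31.934477 / 262 = -0.12188732
φ = arcsin(-0.12188732) = -7.001038°

-7.0010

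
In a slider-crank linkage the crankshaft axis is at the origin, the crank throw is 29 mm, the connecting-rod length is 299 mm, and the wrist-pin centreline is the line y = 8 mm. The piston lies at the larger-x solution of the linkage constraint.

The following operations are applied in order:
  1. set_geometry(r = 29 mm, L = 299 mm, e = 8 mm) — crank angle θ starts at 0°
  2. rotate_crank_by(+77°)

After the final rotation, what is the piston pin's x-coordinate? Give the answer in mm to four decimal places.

304.8366

set_geometry: r = 29 mm, L = 299 mm, e = 8 mm; θ ← 0°
rotate_crank_by(+77°): θ ← 0° +77° = 77°
crank pin P = (r cos θ, r sin θ) = (6.523581, 28.256732)
h = r sin θ − e = 28.256732 − 8 = 20.256732
x = r cos θ + √(L² − h²) = 6.523581 + √(89401.0 − 410.3352) = 6.523581 + 298.313032 = 304.836612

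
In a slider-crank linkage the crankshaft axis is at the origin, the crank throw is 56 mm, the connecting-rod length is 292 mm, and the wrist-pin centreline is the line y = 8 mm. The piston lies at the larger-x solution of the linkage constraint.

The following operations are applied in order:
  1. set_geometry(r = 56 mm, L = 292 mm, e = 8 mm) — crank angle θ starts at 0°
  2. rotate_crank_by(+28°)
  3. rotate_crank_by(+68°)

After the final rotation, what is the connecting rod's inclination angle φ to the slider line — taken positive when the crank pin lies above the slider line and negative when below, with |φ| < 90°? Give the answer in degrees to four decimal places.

9.4004

set_geometry: r = 56 mm, L = 292 mm, e = 8 mm; θ ← 0°
rotate_crank_by(+28°): θ ← 0° +28° = 28°
rotate_crank_by(+68°): θ ← 28° +68° = 96°
crank pin P = (r cos θ, r sin θ) = (-5.853594, 55.693226)
h = r sin θ − e = 55.693226 − 8 = 47.693226
sin φ = h / L = 47.693226 / 292 = 0.16333297
φ = arcsin(0.16333297) = 9.400407°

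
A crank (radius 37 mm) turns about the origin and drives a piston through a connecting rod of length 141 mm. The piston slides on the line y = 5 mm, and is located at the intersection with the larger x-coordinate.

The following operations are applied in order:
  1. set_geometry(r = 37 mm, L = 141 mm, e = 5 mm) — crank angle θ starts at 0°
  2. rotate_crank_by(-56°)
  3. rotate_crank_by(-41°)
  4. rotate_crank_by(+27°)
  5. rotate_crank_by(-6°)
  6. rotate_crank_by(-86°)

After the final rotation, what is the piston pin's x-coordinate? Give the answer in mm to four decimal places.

set_geometry: r = 37 mm, L = 141 mm, e = 5 mm; θ ← 0°
rotate_crank_by(-56°): θ ← 0° -56° = -56°
rotate_crank_by(-41°): θ ← -56° -41° = -97°
rotate_crank_by(+27°): θ ← -97° +27° = -70°
rotate_crank_by(-6°): θ ← -70° -6° = -76°
rotate_crank_by(-86°): θ ← -76° -86° = -162°
crank pin P = (r cos θ, r sin θ) = (-35.189091, -11.433629)
h = r sin θ − e = -11.433629 − 5 = -16.433629
x = r cos θ + √(L² − h²) = -35.189091 + √(19881.0 − 270.0642) = -35.189091 + 140.039051 = 104.849960

104.8500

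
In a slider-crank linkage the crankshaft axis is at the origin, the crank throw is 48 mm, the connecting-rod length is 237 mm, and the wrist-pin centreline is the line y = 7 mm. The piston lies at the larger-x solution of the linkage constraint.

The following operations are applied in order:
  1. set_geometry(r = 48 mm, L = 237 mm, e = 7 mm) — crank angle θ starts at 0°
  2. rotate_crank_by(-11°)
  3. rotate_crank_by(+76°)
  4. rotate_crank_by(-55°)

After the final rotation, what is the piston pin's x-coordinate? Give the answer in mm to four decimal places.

284.2670

set_geometry: r = 48 mm, L = 237 mm, e = 7 mm; θ ← 0°
rotate_crank_by(-11°): θ ← 0° -11° = -11°
rotate_crank_by(+76°): θ ← -11° +76° = 65°
rotate_crank_by(-55°): θ ← 65° -55° = 10°
crank pin P = (r cos θ, r sin θ) = (47.270772, 8.335113)
h = r sin θ − e = 8.335113 − 7 = 1.335113
x = r cos θ + √(L² − h²) = 47.270772 + √(56169.0 − 1.7825) = 47.270772 + 236.996239 = 284.267012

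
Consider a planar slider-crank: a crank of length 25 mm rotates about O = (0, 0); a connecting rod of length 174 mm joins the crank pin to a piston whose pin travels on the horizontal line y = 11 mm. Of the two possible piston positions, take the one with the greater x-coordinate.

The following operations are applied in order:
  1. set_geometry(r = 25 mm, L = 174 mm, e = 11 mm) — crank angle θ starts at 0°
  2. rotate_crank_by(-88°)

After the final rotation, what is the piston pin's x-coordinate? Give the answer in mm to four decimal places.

171.1108

set_geometry: r = 25 mm, L = 174 mm, e = 11 mm; θ ← 0°
rotate_crank_by(-88°): θ ← 0° -88° = -88°
crank pin P = (r cos θ, r sin θ) = (0.872487, -24.984771)
h = r sin θ − e = -24.984771 − 11 = -35.984771
x = r cos θ + √(L² − h²) = 0.872487 + √(30276.0 − 1294.9037) = 0.872487 + 170.238351 = 171.110839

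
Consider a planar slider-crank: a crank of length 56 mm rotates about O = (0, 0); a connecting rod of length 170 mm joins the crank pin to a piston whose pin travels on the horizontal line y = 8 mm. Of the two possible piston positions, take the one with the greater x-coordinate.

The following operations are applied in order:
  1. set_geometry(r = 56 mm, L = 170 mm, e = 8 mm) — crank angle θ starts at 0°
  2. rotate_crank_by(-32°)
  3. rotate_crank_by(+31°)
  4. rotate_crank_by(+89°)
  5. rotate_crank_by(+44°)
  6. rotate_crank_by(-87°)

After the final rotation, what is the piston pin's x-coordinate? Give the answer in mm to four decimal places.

206.6356

set_geometry: r = 56 mm, L = 170 mm, e = 8 mm; θ ← 0°
rotate_crank_by(-32°): θ ← 0° -32° = -32°
rotate_crank_by(+31°): θ ← -32° +31° = -1°
rotate_crank_by(+89°): θ ← -1° +89° = 88°
rotate_crank_by(+44°): θ ← 88° +44° = 132°
rotate_crank_by(-87°): θ ← 132° -87° = 45°
crank pin P = (r cos θ, r sin θ) = (39.597980, 39.597980)
h = r sin θ − e = 39.597980 − 8 = 31.597980
x = r cos θ + √(L² − h²) = 39.597980 + √(28900.0 − 998.4323) = 39.597980 + 167.037624 = 206.635603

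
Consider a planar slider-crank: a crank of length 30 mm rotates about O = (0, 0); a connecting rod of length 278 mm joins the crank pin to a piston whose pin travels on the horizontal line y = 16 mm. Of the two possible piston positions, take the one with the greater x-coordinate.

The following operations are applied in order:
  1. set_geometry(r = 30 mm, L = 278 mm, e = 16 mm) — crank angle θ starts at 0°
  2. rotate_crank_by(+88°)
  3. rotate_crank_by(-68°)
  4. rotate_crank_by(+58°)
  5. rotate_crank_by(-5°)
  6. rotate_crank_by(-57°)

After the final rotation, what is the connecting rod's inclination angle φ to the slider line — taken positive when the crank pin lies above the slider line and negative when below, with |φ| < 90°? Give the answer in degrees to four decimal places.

set_geometry: r = 30 mm, L = 278 mm, e = 16 mm; θ ← 0°
rotate_crank_by(+88°): θ ← 0° +88° = 88°
rotate_crank_by(-68°): θ ← 88° -68° = 20°
rotate_crank_by(+58°): θ ← 20° +58° = 78°
rotate_crank_by(-5°): θ ← 78° -5° = 73°
rotate_crank_by(-57°): θ ← 73° -57° = 16°
crank pin P = (r cos θ, r sin θ) = (28.837851, 8.269121)
h = r sin θ − e = 8.269121 − 16 = -7.730879
sin φ = h / L = -7.730879 / 278 = -0.02780892
φ = arcsin(-0.02780892) = -1.593539°

-1.5935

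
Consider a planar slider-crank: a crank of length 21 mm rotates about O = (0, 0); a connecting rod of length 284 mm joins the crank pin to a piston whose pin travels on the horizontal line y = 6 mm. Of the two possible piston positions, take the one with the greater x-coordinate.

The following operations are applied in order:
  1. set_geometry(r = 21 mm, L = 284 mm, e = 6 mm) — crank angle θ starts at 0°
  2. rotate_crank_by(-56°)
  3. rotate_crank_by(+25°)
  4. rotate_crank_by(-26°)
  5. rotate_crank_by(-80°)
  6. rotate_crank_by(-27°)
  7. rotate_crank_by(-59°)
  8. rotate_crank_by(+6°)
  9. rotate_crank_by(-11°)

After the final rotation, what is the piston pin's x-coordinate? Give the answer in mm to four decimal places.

set_geometry: r = 21 mm, L = 284 mm, e = 6 mm; θ ← 0°
rotate_crank_by(-56°): θ ← 0° -56° = -56°
rotate_crank_by(+25°): θ ← -56° +25° = -31°
rotate_crank_by(-26°): θ ← -31° -26° = -57°
rotate_crank_by(-80°): θ ← -57° -80° = -137°
rotate_crank_by(-27°): θ ← -137° -27° = -164°
rotate_crank_by(-59°): θ ← -164° -59° = -223°
rotate_crank_by(+6°): θ ← -223° +6° = -217°
rotate_crank_by(-11°): θ ← -217° -11° = -228°
crank pin P = (r cos θ, r sin θ) = (-14.051743, 15.606041)
h = r sin θ − e = 15.606041 − 6 = 9.606041
x = r cos θ + √(L² − h²) = -14.051743 + √(80656.0 − 92.2760) = -14.051743 + 283.837496 = 269.785753

269.7858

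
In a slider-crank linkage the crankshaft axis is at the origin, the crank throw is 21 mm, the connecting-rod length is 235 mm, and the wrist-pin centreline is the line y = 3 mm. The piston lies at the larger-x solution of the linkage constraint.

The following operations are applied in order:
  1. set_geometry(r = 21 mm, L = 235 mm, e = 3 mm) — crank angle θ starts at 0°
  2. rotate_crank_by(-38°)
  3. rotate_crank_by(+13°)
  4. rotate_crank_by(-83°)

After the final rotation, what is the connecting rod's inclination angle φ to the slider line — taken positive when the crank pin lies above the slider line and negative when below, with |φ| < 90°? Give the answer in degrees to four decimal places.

set_geometry: r = 21 mm, L = 235 mm, e = 3 mm; θ ← 0°
rotate_crank_by(-38°): θ ← 0° -38° = -38°
rotate_crank_by(+13°): θ ← -38° +13° = -25°
rotate_crank_by(-83°): θ ← -25° -83° = -108°
crank pin P = (r cos θ, r sin θ) = (-6.489357, -19.972187)
h = r sin θ − e = -19.972187 − 3 = -22.972187
sin φ = h / L = -22.972187 / 235 = -0.09775399
φ = arcsin(-0.09775399) = -5.609850°

-5.6098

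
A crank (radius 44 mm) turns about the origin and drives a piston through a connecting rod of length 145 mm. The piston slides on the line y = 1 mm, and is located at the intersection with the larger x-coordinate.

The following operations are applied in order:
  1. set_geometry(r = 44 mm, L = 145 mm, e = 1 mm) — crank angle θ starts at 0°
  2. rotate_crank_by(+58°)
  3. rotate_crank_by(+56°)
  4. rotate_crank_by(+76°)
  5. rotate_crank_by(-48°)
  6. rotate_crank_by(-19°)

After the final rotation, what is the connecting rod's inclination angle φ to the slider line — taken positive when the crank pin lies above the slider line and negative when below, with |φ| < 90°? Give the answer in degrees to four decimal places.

14.3353

set_geometry: r = 44 mm, L = 145 mm, e = 1 mm; θ ← 0°
rotate_crank_by(+58°): θ ← 0° +58° = 58°
rotate_crank_by(+56°): θ ← 58° +56° = 114°
rotate_crank_by(+76°): θ ← 114° +76° = 190°
rotate_crank_by(-48°): θ ← 190° -48° = 142°
rotate_crank_by(-19°): θ ← 142° -19° = 123°
crank pin P = (r cos θ, r sin θ) = (-23.964118, 36.901505)
h = r sin θ − e = 36.901505 − 1 = 35.901505
sin φ = h / L = 35.901505 / 145 = 0.24759659
φ = arcsin(0.24759659) = 14.335336°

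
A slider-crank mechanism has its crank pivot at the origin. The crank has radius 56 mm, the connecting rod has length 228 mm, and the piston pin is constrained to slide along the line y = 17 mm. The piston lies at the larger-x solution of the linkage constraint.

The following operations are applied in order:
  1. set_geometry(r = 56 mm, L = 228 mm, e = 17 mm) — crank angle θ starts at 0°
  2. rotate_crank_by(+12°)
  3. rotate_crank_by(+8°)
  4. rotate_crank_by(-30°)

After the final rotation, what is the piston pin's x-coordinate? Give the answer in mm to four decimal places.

set_geometry: r = 56 mm, L = 228 mm, e = 17 mm; θ ← 0°
rotate_crank_by(+12°): θ ← 0° +12° = 12°
rotate_crank_by(+8°): θ ← 12° +8° = 20°
rotate_crank_by(-30°): θ ← 20° -30° = -10°
crank pin P = (r cos θ, r sin θ) = (55.149234, -9.724298)
h = r sin θ − e = -9.724298 − 17 = -26.724298
x = r cos θ + √(L² − h²) = 55.149234 + √(51984.0 − 714.1881) = 55.149234 + 226.428381 = 281.577616

281.5776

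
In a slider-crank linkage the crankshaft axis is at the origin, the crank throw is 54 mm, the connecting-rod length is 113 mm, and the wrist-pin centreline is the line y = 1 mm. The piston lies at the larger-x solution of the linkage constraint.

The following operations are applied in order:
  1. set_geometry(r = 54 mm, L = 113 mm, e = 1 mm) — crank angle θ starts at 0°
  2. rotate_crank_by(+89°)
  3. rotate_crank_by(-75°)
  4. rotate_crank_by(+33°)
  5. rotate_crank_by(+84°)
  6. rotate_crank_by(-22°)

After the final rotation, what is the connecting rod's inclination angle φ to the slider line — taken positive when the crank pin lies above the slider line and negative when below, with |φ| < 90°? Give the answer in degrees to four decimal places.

26.2949

set_geometry: r = 54 mm, L = 113 mm, e = 1 mm; θ ← 0°
rotate_crank_by(+89°): θ ← 0° +89° = 89°
rotate_crank_by(-75°): θ ← 89° -75° = 14°
rotate_crank_by(+33°): θ ← 14° +33° = 47°
rotate_crank_by(+84°): θ ← 47° +84° = 131°
rotate_crank_by(-22°): θ ← 131° -22° = 109°
crank pin P = (r cos θ, r sin θ) = (-17.580680, 51.058003)
h = r sin θ − e = 51.058003 − 1 = 50.058003
sin φ = h / L = 50.058003 / 113 = 0.44299118
φ = arcsin(0.44299118) = 26.294886°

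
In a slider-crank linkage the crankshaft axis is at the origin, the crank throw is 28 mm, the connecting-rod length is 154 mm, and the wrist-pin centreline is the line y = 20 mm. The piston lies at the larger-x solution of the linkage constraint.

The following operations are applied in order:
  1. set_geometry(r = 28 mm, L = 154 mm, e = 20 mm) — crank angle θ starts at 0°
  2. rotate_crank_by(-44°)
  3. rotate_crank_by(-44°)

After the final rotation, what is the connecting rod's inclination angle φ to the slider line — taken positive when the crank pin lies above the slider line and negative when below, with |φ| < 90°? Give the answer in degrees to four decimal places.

set_geometry: r = 28 mm, L = 154 mm, e = 20 mm; θ ← 0°
rotate_crank_by(-44°): θ ← 0° -44° = -44°
rotate_crank_by(-44°): θ ← -44° -44° = -88°
crank pin P = (r cos θ, r sin θ) = (0.977186, -27.982943)
h = r sin θ − e = -27.982943 − 20 = -47.982943
sin φ = h / L = -47.982943 / 154 = -0.31157755
φ = arcsin(-0.31157755) = -18.154327°

-18.1543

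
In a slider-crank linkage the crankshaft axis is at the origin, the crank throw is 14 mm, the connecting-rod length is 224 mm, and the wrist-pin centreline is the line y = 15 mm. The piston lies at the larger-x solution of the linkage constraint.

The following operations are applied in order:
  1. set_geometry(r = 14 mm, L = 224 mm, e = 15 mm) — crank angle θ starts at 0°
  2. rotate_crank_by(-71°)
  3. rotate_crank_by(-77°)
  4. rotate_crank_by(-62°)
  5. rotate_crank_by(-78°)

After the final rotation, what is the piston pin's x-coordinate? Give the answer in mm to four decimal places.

set_geometry: r = 14 mm, L = 224 mm, e = 15 mm; θ ← 0°
rotate_crank_by(-71°): θ ← 0° -71° = -71°
rotate_crank_by(-77°): θ ← -71° -77° = -148°
rotate_crank_by(-62°): θ ← -148° -62° = -210°
rotate_crank_by(-78°): θ ← -210° -78° = -288°
crank pin P = (r cos θ, r sin θ) = (4.326238, 13.314791)
h = r sin θ − e = 13.314791 − 15 = -1.685209
x = r cos θ + √(L² − h²) = 4.326238 + √(50176.0 − 2.8399) = 4.326238 + 223.993661 = 228.319899

228.3199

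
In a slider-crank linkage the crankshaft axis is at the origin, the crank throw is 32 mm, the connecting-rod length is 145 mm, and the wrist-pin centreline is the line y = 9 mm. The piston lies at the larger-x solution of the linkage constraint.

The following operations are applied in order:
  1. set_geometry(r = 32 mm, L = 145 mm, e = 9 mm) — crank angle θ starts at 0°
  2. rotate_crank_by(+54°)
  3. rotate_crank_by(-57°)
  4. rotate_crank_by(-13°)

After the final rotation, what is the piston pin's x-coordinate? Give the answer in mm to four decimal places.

set_geometry: r = 32 mm, L = 145 mm, e = 9 mm; θ ← 0°
rotate_crank_by(+54°): θ ← 0° +54° = 54°
rotate_crank_by(-57°): θ ← 54° -57° = -3°
rotate_crank_by(-13°): θ ← -3° -13° = -16°
crank pin P = (r cos θ, r sin θ) = (30.760374, -8.820395)
h = r sin θ − e = -8.820395 − 9 = -17.820395
x = r cos θ + √(L² − h²) = 30.760374 + √(21025.0 − 317.5665) = 30.760374 + 143.900777 = 174.661151

174.6612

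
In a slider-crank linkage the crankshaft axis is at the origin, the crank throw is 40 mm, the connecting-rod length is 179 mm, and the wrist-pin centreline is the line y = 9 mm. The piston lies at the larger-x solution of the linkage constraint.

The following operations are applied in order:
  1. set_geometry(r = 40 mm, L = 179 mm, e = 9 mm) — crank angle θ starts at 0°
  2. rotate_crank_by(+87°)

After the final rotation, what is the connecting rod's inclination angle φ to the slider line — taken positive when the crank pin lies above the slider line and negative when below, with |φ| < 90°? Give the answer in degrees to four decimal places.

set_geometry: r = 40 mm, L = 179 mm, e = 9 mm; θ ← 0°
rotate_crank_by(+87°): θ ← 0° +87° = 87°
crank pin P = (r cos θ, r sin θ) = (2.093438, 39.945181)
h = r sin θ − e = 39.945181 − 9 = 30.945181
sin φ = h / L = 30.945181 / 179 = 0.17287811
φ = arcsin(0.17287811) = 9.955201°

9.9552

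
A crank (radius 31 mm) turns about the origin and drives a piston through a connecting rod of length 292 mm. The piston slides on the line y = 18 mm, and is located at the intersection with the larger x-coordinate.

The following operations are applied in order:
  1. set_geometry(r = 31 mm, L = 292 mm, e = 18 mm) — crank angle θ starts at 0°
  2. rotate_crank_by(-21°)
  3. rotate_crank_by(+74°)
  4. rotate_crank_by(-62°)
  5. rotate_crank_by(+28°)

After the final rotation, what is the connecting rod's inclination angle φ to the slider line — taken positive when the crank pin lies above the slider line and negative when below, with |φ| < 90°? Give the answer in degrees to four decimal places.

set_geometry: r = 31 mm, L = 292 mm, e = 18 mm; θ ← 0°
rotate_crank_by(-21°): θ ← 0° -21° = -21°
rotate_crank_by(+74°): θ ← -21° +74° = 53°
rotate_crank_by(-62°): θ ← 53° -62° = -9°
rotate_crank_by(+28°): θ ← -9° +28° = 19°
crank pin P = (r cos θ, r sin θ) = (29.311076, 10.092613)
h = r sin θ − e = 10.092613 − 18 = -7.907387
sin φ = h / L = -7.907387 / 292 = -0.02708009
φ = arcsin(-0.02708009) = -1.551765°

-1.5518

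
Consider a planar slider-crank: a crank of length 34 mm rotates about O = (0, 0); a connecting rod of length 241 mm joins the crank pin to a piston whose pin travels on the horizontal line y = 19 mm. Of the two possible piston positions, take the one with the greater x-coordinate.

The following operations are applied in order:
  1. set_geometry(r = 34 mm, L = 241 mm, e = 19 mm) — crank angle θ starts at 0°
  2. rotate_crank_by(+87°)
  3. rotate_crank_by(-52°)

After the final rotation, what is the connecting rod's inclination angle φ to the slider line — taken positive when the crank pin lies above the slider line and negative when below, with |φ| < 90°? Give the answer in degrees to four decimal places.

0.1193

set_geometry: r = 34 mm, L = 241 mm, e = 19 mm; θ ← 0°
rotate_crank_by(+87°): θ ← 0° +87° = 87°
rotate_crank_by(-52°): θ ← 87° -52° = 35°
crank pin P = (r cos θ, r sin θ) = (27.851170, 19.501599)
h = r sin θ − e = 19.501599 − 19 = 0.501599
sin φ = h / L = 0.501599 / 241 = 0.00208132
φ = arcsin(0.00208132) = 0.119251°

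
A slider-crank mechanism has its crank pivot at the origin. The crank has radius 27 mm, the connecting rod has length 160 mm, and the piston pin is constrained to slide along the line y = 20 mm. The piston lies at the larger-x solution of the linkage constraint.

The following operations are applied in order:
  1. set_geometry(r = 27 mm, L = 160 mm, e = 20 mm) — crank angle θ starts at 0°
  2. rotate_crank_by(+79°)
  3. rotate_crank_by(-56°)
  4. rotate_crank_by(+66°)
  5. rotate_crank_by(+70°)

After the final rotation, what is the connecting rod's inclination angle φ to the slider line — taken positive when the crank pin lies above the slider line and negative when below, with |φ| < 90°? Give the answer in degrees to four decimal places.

-3.6996

set_geometry: r = 27 mm, L = 160 mm, e = 20 mm; θ ← 0°
rotate_crank_by(+79°): θ ← 0° +79° = 79°
rotate_crank_by(-56°): θ ← 79° -56° = 23°
rotate_crank_by(+66°): θ ← 23° +66° = 89°
rotate_crank_by(+70°): θ ← 89° +70° = 159°
crank pin P = (r cos θ, r sin θ) = (-25.206672, 9.675935)
h = r sin θ − e = 9.675935 − 20 = -10.324065
sin φ = h / L = -10.324065 / 160 = -0.06452541
φ = arcsin(-0.06452541) = -3.699604°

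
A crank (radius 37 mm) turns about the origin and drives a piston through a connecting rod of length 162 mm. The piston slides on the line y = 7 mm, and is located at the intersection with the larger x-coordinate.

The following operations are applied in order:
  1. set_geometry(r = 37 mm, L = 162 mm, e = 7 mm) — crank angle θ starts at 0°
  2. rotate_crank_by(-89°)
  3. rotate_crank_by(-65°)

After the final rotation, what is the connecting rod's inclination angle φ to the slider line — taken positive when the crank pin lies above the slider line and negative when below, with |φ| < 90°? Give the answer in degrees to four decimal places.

-8.2407

set_geometry: r = 37 mm, L = 162 mm, e = 7 mm; θ ← 0°
rotate_crank_by(-89°): θ ← 0° -89° = -89°
rotate_crank_by(-65°): θ ← -89° -65° = -154°
crank pin P = (r cos θ, r sin θ) = (-33.255380, -16.219732)
h = r sin θ − e = -16.219732 − 7 = -23.219732
sin φ = h / L = -23.219732 / 162 = -0.14333168
φ = arcsin(-0.14333168) = -8.240682°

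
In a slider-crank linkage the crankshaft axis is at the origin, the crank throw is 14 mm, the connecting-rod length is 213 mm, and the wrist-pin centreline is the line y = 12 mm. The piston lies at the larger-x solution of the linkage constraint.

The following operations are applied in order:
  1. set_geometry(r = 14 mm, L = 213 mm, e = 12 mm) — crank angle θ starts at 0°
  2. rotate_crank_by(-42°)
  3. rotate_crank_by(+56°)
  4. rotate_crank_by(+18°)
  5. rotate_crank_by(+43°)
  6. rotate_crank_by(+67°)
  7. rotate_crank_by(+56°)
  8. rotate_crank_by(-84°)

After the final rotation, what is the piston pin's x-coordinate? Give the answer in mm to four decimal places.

set_geometry: r = 14 mm, L = 213 mm, e = 12 mm; θ ← 0°
rotate_crank_by(-42°): θ ← 0° -42° = -42°
rotate_crank_by(+56°): θ ← -42° +56° = 14°
rotate_crank_by(+18°): θ ← 14° +18° = 32°
rotate_crank_by(+43°): θ ← 32° +43° = 75°
rotate_crank_by(+67°): θ ← 75° +67° = 142°
rotate_crank_by(+56°): θ ← 142° +56° = 198°
rotate_crank_by(-84°): θ ← 198° -84° = 114°
crank pin P = (r cos θ, r sin θ) = (-5.694313, 12.789636)
h = r sin θ − e = 12.789636 − 12 = 0.789636
x = r cos θ + √(L² − h²) = -5.694313 + √(45369.0 − 0.6235) = -5.694313 + 212.998536 = 207.304223

207.3042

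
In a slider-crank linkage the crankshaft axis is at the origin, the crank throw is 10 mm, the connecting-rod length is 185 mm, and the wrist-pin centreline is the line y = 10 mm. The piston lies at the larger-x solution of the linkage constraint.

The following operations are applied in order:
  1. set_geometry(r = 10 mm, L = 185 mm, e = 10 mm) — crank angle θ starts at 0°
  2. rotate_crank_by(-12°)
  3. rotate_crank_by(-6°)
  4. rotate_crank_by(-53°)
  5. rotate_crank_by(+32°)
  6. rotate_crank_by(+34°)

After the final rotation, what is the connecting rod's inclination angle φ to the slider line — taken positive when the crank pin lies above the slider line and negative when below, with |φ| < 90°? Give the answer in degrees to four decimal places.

set_geometry: r = 10 mm, L = 185 mm, e = 10 mm; θ ← 0°
rotate_crank_by(-12°): θ ← 0° -12° = -12°
rotate_crank_by(-6°): θ ← -12° -6° = -18°
rotate_crank_by(-53°): θ ← -18° -53° = -71°
rotate_crank_by(+32°): θ ← -71° +32° = -39°
rotate_crank_by(+34°): θ ← -39° +34° = -5°
crank pin P = (r cos θ, r sin θ) = (9.961947, -0.871557)
h = r sin θ − e = -0.871557 − 10 = -10.871557
sin φ = h / L = -10.871557 / 185 = -0.05876518
φ = arcsin(-0.05876518) = -3.368937°

-3.3689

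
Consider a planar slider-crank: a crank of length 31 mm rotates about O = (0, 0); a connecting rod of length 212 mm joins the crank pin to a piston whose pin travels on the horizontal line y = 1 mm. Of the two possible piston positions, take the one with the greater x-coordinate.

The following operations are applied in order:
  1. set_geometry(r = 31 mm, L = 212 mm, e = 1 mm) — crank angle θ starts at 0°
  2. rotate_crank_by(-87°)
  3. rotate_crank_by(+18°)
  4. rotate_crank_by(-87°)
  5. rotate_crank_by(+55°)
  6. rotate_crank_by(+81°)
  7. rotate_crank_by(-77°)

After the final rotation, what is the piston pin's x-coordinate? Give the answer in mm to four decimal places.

205.8282

set_geometry: r = 31 mm, L = 212 mm, e = 1 mm; θ ← 0°
rotate_crank_by(-87°): θ ← 0° -87° = -87°
rotate_crank_by(+18°): θ ← -87° +18° = -69°
rotate_crank_by(-87°): θ ← -69° -87° = -156°
rotate_crank_by(+55°): θ ← -156° +55° = -101°
rotate_crank_by(+81°): θ ← -101° +81° = -20°
rotate_crank_by(-77°): θ ← -20° -77° = -97°
crank pin P = (r cos θ, r sin θ) = (-3.777950, -30.768931)
h = r sin θ − e = -30.768931 − 1 = -31.768931
x = r cos θ + √(L² − h²) = -3.777950 + √(44944.0 − 1009.2650) = -3.777950 + 209.606143 = 205.828193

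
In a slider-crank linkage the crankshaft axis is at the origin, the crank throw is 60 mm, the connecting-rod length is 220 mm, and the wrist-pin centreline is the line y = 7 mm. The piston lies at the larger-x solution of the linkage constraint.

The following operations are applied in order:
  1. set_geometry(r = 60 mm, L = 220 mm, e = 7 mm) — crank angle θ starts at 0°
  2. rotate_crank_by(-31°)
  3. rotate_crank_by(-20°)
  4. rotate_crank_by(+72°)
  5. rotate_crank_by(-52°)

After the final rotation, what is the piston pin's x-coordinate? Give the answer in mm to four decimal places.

set_geometry: r = 60 mm, L = 220 mm, e = 7 mm; θ ← 0°
rotate_crank_by(-31°): θ ← 0° -31° = -31°
rotate_crank_by(-20°): θ ← -31° -20° = -51°
rotate_crank_by(+72°): θ ← -51° +72° = 21°
rotate_crank_by(-52°): θ ← 21° -52° = -31°
crank pin P = (r cos θ, r sin θ) = (51.430038, -30.902284)
h = r sin θ − e = -30.902284 − 7 = -37.902284
x = r cos θ + √(L² − h²) = 51.430038 + √(48400.0 − 1436.5832) = 51.430038 + 216.710445 = 268.140483

268.1405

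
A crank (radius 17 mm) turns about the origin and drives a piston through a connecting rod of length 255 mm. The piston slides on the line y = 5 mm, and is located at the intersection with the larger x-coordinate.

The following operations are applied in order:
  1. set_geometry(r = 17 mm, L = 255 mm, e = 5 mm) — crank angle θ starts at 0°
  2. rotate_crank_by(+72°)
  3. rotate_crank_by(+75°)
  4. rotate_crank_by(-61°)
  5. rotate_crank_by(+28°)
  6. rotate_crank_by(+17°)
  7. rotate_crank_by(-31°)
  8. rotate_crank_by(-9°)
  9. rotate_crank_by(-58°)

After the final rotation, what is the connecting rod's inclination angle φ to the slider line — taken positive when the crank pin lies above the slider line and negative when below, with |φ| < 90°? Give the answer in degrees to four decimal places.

set_geometry: r = 17 mm, L = 255 mm, e = 5 mm; θ ← 0°
rotate_crank_by(+72°): θ ← 0° +72° = 72°
rotate_crank_by(+75°): θ ← 72° +75° = 147°
rotate_crank_by(-61°): θ ← 147° -61° = 86°
rotate_crank_by(+28°): θ ← 86° +28° = 114°
rotate_crank_by(+17°): θ ← 114° +17° = 131°
rotate_crank_by(-31°): θ ← 131° -31° = 100°
rotate_crank_by(-9°): θ ← 100° -9° = 91°
rotate_crank_by(-58°): θ ← 91° -58° = 33°
crank pin P = (r cos θ, r sin θ) = (14.257400, 9.258864)
h = r sin θ − e = 9.258864 − 5 = 4.258864
sin φ = h / L = 4.258864 / 255 = 0.01670143
φ = arcsin(0.01670143) = 0.956966°

0.9570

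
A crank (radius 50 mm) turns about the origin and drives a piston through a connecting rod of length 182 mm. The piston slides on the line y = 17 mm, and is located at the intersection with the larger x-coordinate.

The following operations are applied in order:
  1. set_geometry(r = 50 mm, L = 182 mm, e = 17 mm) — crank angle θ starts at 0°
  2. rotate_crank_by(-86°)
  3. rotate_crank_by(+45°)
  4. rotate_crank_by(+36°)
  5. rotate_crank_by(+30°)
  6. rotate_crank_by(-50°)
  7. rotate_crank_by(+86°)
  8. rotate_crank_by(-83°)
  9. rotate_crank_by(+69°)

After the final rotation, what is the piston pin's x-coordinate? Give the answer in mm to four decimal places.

set_geometry: r = 50 mm, L = 182 mm, e = 17 mm; θ ← 0°
rotate_crank_by(-86°): θ ← 0° -86° = -86°
rotate_crank_by(+45°): θ ← -86° +45° = -41°
rotate_crank_by(+36°): θ ← -41° +36° = -5°
rotate_crank_by(+30°): θ ← -5° +30° = 25°
rotate_crank_by(-50°): θ ← 25° -50° = -25°
rotate_crank_by(+86°): θ ← -25° +86° = 61°
rotate_crank_by(-83°): θ ← 61° -83° = -22°
rotate_crank_by(+69°): θ ← -22° +69° = 47°
crank pin P = (r cos θ, r sin θ) = (34.099918, 36.567685)
h = r sin θ − e = 36.567685 − 17 = 19.567685
x = r cos θ + √(L² − h²) = 34.099918 + √(33124.0 − 382.8943) = 34.099918 + 180.945035 = 215.044953

215.0450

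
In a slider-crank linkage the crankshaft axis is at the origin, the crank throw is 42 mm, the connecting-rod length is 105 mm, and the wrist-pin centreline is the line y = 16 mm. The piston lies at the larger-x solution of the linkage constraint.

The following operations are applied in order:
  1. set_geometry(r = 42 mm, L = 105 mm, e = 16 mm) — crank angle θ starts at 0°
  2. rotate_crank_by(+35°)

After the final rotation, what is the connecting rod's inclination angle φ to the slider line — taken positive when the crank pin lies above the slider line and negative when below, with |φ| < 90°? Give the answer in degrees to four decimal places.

4.4190

set_geometry: r = 42 mm, L = 105 mm, e = 16 mm; θ ← 0°
rotate_crank_by(+35°): θ ← 0° +35° = 35°
crank pin P = (r cos θ, r sin θ) = (34.404386, 24.090210)
h = r sin θ − e = 24.090210 − 16 = 8.090210
sin φ = h / L = 8.090210 / 105 = 0.07704962
φ = arcsin(0.07704962) = 4.418998°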